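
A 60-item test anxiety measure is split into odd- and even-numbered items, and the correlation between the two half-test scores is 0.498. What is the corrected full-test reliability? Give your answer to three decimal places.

0.665

Each half is half the length of the full test, so the full test is n = 2 times a half.
r_full = 2r_hh / (1 + r_hh) = 2 × 0.498 / (1 + 0.498)
r_full = 0.9960 / 1.4980 ≈ 0.6649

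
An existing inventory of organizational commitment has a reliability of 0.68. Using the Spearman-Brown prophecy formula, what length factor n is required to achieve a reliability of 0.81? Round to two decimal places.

n = 0.81(1 − 0.68) / [0.68(1 − 0.81)]
n = 0.2592 / 0.1292 ≈ 2.0062

2.01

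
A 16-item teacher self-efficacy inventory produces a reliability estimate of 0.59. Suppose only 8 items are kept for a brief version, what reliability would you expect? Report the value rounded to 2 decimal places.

Length ratio n = 8/16 = 0.5
Apply the Spearman-Brown prophecy formula, r' = nr / [1 + (n − 1)r]:
r_new = 0.5·0.59 / [1 + (0.5 − 1)·0.59]
r_new = 0.2950 / 0.7050 ≈ 0.4184

0.42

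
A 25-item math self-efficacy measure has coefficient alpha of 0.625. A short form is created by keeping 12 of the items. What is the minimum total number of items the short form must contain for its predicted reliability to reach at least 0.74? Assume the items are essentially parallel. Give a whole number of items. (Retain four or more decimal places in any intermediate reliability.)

First, r for the 12-item form: n = 12/25 = 0.4800, so r_12 = 0.4800·0.625/(1 + (0.4800 − 1)·0.625) = 0.4444
Length factor from the short form to reach 0.74: n' = 0.74(1 − 0.4444) / [0.4444(1 − 0.74)] ≈ 3.5583
Total items = 3.5583 × 12 = 42.70, rounded up to 43.

43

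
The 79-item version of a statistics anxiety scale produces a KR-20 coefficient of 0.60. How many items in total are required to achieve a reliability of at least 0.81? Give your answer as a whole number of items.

Rearranging the Spearman-Brown formula for n,
n = r_target (1 − r_old) / [ r_old (1 − r_target) ]
n = 0.81(1 − 0.60) / [0.60(1 − 0.81)]
  = 0.3240 / 0.1140 = 2.8421
2.8421 × 79 = 224.53 → 225 items

225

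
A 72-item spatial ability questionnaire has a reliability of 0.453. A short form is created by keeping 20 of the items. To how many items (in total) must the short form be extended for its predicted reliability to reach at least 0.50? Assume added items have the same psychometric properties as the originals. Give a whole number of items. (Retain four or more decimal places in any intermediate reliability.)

87

Short-form reliability: n = 20/72 = 0.2778; r_20 = n·r/(1+(n−1)r) ≈ 0.1870
Then solve for n' with r_old = 0.1870, r_target = 0.50: n' = 0.50(1 − 0.1870)/[0.1870(1 − 0.50)] = 4.3476
Items = 4.3476 × 20 ≈ 86.95 → 87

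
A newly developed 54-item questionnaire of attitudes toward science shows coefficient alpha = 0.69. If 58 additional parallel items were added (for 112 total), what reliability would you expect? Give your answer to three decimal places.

0.822

Length ratio n = 112/54 = 2.0741
Spearman-Brown: r_new = n·r / (1 + (n − 1)·r)
r_new = 2.0741·0.69 / [1 + (2.0741 − 1)·0.69]
r_new = 1.4311 / 1.7411 ≈ 0.8220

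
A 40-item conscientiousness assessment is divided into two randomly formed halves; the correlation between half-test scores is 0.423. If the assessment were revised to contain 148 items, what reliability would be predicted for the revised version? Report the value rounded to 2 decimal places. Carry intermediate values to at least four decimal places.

First correct the split-half correlation to full-test reliability: r_full = 2 × 0.423 / (1 + 0.423) ≈ 0.5945
Length factor from 40 to 148 items: n = 148/40 = 3.7000
r_new = n·r_full / (1 + (n − 1)·r_full) = 2.1997 / 2.6052 ≈ 0.8443

0.84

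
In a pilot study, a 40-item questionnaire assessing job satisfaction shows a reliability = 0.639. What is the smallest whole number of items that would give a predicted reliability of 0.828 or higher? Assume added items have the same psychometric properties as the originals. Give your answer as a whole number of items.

n = 0.828 × (1 − 0.639) / [ 0.639 × (1 − 0.828) ]
n = 0.298908 / 0.109908 ≈ 2.7196
So the test needs 2.7196 × 40 ≈ 108.78 items; rounding up, 109.

109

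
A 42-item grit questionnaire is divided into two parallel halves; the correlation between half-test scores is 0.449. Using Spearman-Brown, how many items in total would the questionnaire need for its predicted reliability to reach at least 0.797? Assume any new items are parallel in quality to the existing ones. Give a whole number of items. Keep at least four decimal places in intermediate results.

r_full = 2(0.449)/(1 + 0.449) = 0.6197
Solve Spearman-Brown for n: n = 0.797(1 − 0.6197) / [0.6197(1 − 0.797)] = 2.4094
Required items = 2.4094 × 42 = 101.19, so 102 items.

102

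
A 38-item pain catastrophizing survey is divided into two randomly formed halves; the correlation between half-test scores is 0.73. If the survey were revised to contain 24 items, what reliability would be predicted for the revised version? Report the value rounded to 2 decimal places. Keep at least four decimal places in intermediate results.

0.77

Spearman-Brown correction (n = 2): r_full = 2·0.73/(1 + 0.73) = 0.8439
Length factor from 38 to 24 items: n = 24/38 = 0.6316
r_new = n·r_full / (1 + (n − 1)·r_full) = 0.5330 / 0.6891 ≈ 0.7735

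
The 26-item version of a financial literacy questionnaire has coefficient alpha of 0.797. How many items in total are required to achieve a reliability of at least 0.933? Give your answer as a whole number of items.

Spearman-Brown solved for the length factor n:
n = r*(1 − r) / [ r (1 − r*) ]
n = 0.933 × (1 − 0.797) / [ 0.797 × (1 − 0.933) ]
n = 0.189399 / 0.053399 ≈ 3.5469
So the test needs 3.5469 × 26 ≈ 92.22 items; rounding up, 93.

93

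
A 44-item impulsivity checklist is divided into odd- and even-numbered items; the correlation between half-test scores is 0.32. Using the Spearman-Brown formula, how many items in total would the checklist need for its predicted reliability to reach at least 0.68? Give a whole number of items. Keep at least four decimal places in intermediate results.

100

Corrected full-test reliability: r_full = 2 × 0.32 / (1 + 0.32) ≈ 0.4848
n = r_tgt(1 − r_full) / [r_full(1 − r_tgt)] = 0.68 × 0.5152 / (0.4848 × 0.32) ≈ 2.2583
Required items = 2.2583 × 44 = 99.37, so 100 items.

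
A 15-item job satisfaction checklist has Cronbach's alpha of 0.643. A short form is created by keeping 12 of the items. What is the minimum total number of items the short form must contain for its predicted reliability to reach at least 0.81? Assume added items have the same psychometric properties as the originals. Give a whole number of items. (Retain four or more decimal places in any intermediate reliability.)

Short-form reliability: n = 12/15 = 0.8000; r_12 = n·r/(1+(n−1)r) ≈ 0.5903
Length factor from the short form to reach 0.81: n' = 0.81(1 − 0.5903) / [0.5903(1 − 0.81)] ≈ 2.9589
Total items = 2.9589 × 12 = 35.51, rounded up to 36.

36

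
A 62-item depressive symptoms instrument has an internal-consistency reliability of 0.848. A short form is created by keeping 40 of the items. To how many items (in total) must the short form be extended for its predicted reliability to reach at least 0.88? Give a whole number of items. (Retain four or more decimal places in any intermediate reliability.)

82

First, r for the 40-item form: n = 40/62 = 0.6452, so r_40 = 0.6452·0.848/(1 + (0.6452 − 1)·0.848) = 0.7826
Then solve for n' with r_old = 0.7826, r_target = 0.88: n' = 0.88(1 − 0.7826)/[0.7826(1 − 0.88)] = 2.0371
Items = 2.0371 × 40 ≈ 81.48 → 82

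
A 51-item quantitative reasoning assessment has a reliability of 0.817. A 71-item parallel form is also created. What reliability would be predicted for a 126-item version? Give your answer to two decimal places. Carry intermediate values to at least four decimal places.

0.92

The 71-item form is not needed; work directly from the 51-item form with n = 126/51 = 2.4706.
r_{126} = n·r / (1 + (n − 1)·r) = 2.0185 / 2.2015 ≈ 0.9169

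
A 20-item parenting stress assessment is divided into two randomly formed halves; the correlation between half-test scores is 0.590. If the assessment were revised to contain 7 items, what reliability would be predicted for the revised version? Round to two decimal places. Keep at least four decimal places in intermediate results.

Spearman-Brown correction (n = 2): r_full = 2·0.590/(1 + 0.590) = 0.7421
Length factor from 20 to 7 items: n = 7/20 = 0.3500
r_new = n·r_full / (1 + (n − 1)·r_full) = 0.2597 / 0.5176 ≈ 0.5017

0.50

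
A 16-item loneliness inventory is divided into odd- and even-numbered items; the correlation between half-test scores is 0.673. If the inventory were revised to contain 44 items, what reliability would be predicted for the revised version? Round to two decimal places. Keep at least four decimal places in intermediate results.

Spearman-Brown correction (n = 2): r_full = 2·0.673/(1 + 0.673) = 0.8045
Length factor from 16 to 44 items: n = 44/16 = 2.7500
r_new = n·r_full / (1 + (n − 1)·r_full) = 2.2124 / 2.4079 ≈ 0.9188

0.92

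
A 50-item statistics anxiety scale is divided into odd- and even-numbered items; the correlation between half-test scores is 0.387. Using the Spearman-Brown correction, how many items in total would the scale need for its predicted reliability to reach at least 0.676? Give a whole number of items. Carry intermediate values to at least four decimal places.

r_full = 2(0.387)/(1 + 0.387) = 0.5580
n = r_tgt(1 − r_full) / [r_full(1 − r_tgt)] = 0.676 × 0.4420 / (0.5580 × 0.324) ≈ 1.6527
Items = 1.6527 × 50 ≈ 82.64 → 83

83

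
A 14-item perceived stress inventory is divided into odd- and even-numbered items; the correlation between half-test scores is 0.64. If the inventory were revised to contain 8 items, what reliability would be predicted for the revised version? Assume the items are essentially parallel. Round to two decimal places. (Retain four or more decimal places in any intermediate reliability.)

Full-test reliability from the split-half r: r_full = 2(0.64)/(1 + 0.64) = 0.7805
Length factor from 14 to 8 items: n = 8/14 = 0.5714
r_new = n·r_full / (1 + (n − 1)·r_full) = 0.4460 / 0.6655 ≈ 0.6702

0.67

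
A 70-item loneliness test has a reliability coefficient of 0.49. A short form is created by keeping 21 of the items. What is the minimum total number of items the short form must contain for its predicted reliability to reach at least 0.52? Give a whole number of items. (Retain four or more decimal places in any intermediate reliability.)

First, r for the 21-item form: n = 21/70 = 0.3000, so r_21 = 0.3000·0.49/(1 + (0.3000 − 1)·0.49) = 0.2237
Then solve for n' with r_old = 0.2237, r_target = 0.52: n' = 0.52(1 − 0.2237)/[0.2237(1 − 0.52)] = 3.7595
Total items = 3.7595 × 21 = 78.95, rounded up to 79.

79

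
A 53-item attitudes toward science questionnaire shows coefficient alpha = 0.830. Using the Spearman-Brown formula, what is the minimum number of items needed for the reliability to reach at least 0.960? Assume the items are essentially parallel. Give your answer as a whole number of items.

261

Rearranging the Spearman-Brown formula for n,
n = r_target (1 − r_old) / [ r_old (1 − r_target) ]
n = 0.960 × (1 − 0.830) / [ 0.830 × (1 − 0.960) ]
  = 0.163200 / 0.033200 = 4.9157
So the test needs 4.9157 × 53 ≈ 260.53 items; rounding up, 261.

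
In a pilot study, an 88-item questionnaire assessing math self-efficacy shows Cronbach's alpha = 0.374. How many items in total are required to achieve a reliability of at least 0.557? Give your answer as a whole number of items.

186

Invert Spearman-Brown to solve for n:
n = r_target (1 − r_old) / [ r_old (1 − r_target) ]
n = 0.557(1 − 0.374) / [0.374(1 − 0.557)]
n = 0.348682 / 0.165682 ≈ 2.1045
Items needed = n × 88 = 2.1045 × 88 ≈ 185.20 → round up to 186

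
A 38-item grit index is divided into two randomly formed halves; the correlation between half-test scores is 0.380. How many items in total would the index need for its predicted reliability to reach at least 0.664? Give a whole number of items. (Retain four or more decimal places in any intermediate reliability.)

r_full = 2(0.380)/(1 + 0.380) = 0.5507
n = r_tgt(1 − r_full) / [r_full(1 − r_tgt)] = 0.664 × 0.4493 / (0.5507 × 0.336) ≈ 1.6123
Items = 1.6123 × 38 ≈ 61.27 → 62

62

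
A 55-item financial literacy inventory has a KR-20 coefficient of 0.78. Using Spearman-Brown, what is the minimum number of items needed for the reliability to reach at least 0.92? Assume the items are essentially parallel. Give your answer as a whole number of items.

Rearranging the Spearman-Brown formula for n,
n = r*(1 − r) / [ r (1 − r*) ]
n = 0.92(1 − 0.78) / [0.78(1 − 0.92)]
n = 0.2024 / 0.0624 ≈ 3.2436
3.2436 × 55 = 178.40 → 179 items

179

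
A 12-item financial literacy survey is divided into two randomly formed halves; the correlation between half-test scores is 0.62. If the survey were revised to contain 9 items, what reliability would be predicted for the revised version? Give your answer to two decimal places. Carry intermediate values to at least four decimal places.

0.71

Full-test reliability from the split-half r: r_full = 2(0.62)/(1 + 0.62) = 0.7654
Then adjust to 9 items: n = 9/12 = 0.7500
r_new = n·r_full / (1 + (n − 1)·r_full) = 0.5740 / 0.8086 ≈ 0.7099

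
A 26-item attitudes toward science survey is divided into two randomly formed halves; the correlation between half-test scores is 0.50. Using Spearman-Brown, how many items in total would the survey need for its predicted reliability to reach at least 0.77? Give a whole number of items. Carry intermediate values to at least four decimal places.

r_full = 2(0.50)/(1 + 0.50) = 0.6667
Solve Spearman-Brown for n: n = 0.77(1 − 0.6667) / [0.6667(1 − 0.77)] = 1.6737
Items = 1.6737 × 26 ≈ 43.52 → 44

44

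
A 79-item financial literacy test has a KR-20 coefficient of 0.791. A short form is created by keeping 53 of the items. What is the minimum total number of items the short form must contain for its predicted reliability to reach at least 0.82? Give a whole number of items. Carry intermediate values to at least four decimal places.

96

First, r for the 53-item form: n = 53/79 = 0.6709, so r_53 = 0.6709·0.791/(1 + (0.6709 − 1)·0.791) = 0.7174
Length factor from the short form to reach 0.82: n' = 0.82(1 − 0.7174) / [0.7174(1 − 0.82)] ≈ 1.7945
Items = 1.7945 × 53 ≈ 95.11 → 96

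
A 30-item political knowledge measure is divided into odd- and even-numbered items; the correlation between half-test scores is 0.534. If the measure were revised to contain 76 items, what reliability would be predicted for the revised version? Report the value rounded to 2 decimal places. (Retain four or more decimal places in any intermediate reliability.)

First correct the split-half correlation to full-test reliability: r_full = 2 × 0.534 / (1 + 0.534) ≈ 0.6962
Length factor from 30 to 76 items: n = 76/30 = 2.5333
r_new = n·r_full / (1 + (n − 1)·r_full) = 1.7637 / 2.0675 ≈ 0.8531

0.85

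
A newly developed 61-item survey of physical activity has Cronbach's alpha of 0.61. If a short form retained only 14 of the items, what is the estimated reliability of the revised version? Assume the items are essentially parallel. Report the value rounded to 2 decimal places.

0.26

Length ratio n = 14/61 = 0.2295
Spearman-Brown: r_new = n·r / (1 + (n − 1)·r)
r_new = 0.2295·0.61 / [1 + (0.2295 − 1)·0.61]
r_new = 0.1400 / 0.5300 ≈ 0.2642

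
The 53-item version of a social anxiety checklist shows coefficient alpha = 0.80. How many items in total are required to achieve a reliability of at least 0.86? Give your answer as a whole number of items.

Spearman-Brown solved for the length factor n:
n = r*(1 − r) / [ r (1 − r*) ]
n = 0.86 × (1 − 0.80) / [ 0.80 × (1 − 0.86) ]
  = 0.1720 / 0.1120 = 1.5357
1.5357 × 53 = 81.39 → 82 items

82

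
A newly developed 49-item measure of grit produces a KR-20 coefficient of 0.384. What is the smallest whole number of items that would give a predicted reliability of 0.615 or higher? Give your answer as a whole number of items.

126

Rearranging the Spearman-Brown formula for n,
n = r*(1 − r) / [ r (1 − r*) ]
n = 0.615 × (1 − 0.384) / [ 0.384 × (1 − 0.615) ]
  = 0.378840 / 0.147840 = 2.5625
Items needed = n × 49 = 2.5625 × 49 ≈ 125.56 → round up to 126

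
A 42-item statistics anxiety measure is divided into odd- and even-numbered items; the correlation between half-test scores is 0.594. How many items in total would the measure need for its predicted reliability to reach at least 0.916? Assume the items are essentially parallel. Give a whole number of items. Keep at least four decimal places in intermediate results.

157

Corrected full-test reliability: r_full = 2 × 0.594 / (1 + 0.594) ≈ 0.7453
n = r_tgt(1 − r_full) / [r_full(1 − r_tgt)] = 0.916 × 0.2547 / (0.7453 × 0.084) ≈ 3.7266
Required items = 3.7266 × 42 = 156.52, so 157 items.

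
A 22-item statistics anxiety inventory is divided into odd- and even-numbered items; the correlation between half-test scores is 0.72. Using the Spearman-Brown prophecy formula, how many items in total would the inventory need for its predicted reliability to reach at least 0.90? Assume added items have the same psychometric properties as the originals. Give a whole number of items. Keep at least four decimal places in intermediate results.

39

r_full = 2(0.72)/(1 + 0.72) = 0.8372
n = r_tgt(1 − r_full) / [r_full(1 − r_tgt)] = 0.90 × 0.1628 / (0.8372 × 0.10) ≈ 1.7501
Required items = 1.7501 × 22 = 38.50, so 39 items.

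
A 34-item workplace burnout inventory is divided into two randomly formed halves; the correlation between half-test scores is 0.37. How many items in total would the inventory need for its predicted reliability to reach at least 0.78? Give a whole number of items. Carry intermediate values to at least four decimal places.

Corrected full-test reliability: r_full = 2 × 0.37 / (1 + 0.37) ≈ 0.5401
Solve Spearman-Brown for n: n = 0.78(1 − 0.5401) / [0.5401(1 − 0.78)] = 3.0190
Items = 3.0190 × 34 ≈ 102.65 → 103

103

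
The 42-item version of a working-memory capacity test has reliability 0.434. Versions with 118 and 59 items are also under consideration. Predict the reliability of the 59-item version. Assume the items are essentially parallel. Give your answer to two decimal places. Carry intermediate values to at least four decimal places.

The 118-item form is not needed; work directly from the 42-item form with n = 59/42 = 1.4048.
r_{59} = n·r / (1 + (n − 1)·r) = 0.6097 / 1.1757 ≈ 0.5186

0.52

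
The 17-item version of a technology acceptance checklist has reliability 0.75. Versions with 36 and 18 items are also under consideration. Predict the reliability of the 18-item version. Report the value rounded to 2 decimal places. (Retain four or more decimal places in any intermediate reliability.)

The 36-item form is not needed; work directly from the 17-item form with n = 18/17 = 1.0588.
r_{18} = n·r / (1 + (n − 1)·r) = 0.7941 / 1.0441 ≈ 0.7606

0.76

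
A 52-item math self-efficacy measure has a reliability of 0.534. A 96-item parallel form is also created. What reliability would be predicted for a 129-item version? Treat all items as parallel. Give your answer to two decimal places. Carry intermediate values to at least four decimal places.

0.74

Only the ratio of lengths matters: n = 129/52 = 2.4808
r_{129} = n·r / (1 + (n − 1)·r) = 1.3247 / 1.7907 ≈ 0.7398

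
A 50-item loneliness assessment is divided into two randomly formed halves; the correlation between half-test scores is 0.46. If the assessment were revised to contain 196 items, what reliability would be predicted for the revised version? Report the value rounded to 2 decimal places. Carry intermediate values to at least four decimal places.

0.87

Full-test reliability from the split-half r: r_full = 2(0.46)/(1 + 0.46) = 0.6301
Then adjust to 196 items: n = 196/50 = 3.9200
r_new = n·r_full / (1 + (n − 1)·r_full) = 2.4700 / 2.8399 ≈ 0.8697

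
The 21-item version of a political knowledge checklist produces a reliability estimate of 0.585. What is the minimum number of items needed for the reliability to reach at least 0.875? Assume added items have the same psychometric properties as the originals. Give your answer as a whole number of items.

Spearman-Brown solved for the length factor n:
n = r_target (1 − r_old) / [ r_old (1 − r_target) ]
n = 0.875(1 − 0.585) / [0.585(1 − 0.875)]
n = 0.363125 / 0.073125 ≈ 4.9658
Items needed = n × 21 = 4.9658 × 21 ≈ 104.28 → round up to 105

105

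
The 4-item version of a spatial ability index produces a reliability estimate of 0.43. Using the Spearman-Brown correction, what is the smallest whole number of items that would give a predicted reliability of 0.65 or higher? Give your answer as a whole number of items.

10

Rearranging the Spearman-Brown formula for n,
n = r_target (1 − r_old) / [ r_old (1 − r_target) ]
n = 0.65 × (1 − 0.43) / [ 0.43 × (1 − 0.65) ]
n = 0.3705 / 0.1505 ≈ 2.4618
2.4618 × 4 = 9.85 → 10 items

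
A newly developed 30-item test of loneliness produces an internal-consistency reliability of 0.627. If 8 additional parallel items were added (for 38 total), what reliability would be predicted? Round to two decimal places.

0.68

The new length is 38/30 = 1.2667 times the old.
r_new = (1.2667 × 0.627) / (1 + (1.2667 − 1) × 0.627)
r_new = 0.7942 / 1.1672 ≈ 0.6804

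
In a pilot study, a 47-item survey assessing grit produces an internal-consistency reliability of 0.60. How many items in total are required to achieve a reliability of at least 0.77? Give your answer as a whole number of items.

Spearman-Brown solved for the length factor n:
n = r_target (1 − r_old) / [ r_old (1 − r_target) ]
n = [0.77 × 0.40] / [0.60 × 0.23]
n = 0.3080 / 0.1380 ≈ 2.2319
So the test needs 2.2319 × 47 ≈ 104.90 items; rounding up, 105.

105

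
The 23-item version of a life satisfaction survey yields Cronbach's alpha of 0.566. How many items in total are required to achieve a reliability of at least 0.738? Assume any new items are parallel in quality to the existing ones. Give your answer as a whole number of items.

50

Rearranging the Spearman-Brown formula for n,
n = r_target (1 − r_old) / [ r_old (1 − r_target) ]
n = 0.738 × (1 − 0.566) / [ 0.566 × (1 − 0.738) ]
n = 0.320292 / 0.148292 ≈ 2.1599
So the test needs 2.1599 × 23 ≈ 49.68 items; rounding up, 50.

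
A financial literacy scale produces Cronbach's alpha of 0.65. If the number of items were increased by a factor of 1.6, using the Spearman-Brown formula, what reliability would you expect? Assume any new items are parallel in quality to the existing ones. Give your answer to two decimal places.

Spearman-Brown: r_new = n·r / (1 + (n − 1)·r)
r_new = (1.6 × 0.65) / (1 + (1.6 − 1) × 0.65)
r_new = 1.0400 / 1.3900 ≈ 0.7482

0.75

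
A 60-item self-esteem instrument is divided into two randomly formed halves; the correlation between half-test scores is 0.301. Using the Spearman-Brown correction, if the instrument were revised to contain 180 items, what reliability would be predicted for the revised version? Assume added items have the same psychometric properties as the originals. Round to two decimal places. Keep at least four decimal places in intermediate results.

First correct the split-half correlation to full-test reliability: r_full = 2 × 0.301 / (1 + 0.301) ≈ 0.4627
Then adjust to 180 items: n = 180/60 = 3.0000
r_new = n·r_full / (1 + (n − 1)·r_full) = 1.3881 / 1.9254 ≈ 0.7209

0.72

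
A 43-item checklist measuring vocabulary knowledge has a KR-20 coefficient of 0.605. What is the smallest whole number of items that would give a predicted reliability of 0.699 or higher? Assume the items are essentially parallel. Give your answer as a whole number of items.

n = 0.699 × (1 − 0.605) / [ 0.605 × (1 − 0.699) ]
  = 0.276105 / 0.182105 = 1.5162
So the test needs 1.5162 × 43 ≈ 65.20 items; rounding up, 66.

66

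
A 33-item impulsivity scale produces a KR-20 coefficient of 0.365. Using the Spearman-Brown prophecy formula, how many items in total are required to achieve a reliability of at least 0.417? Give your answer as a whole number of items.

Invert Spearman-Brown to solve for n:
n = r_target (1 − r_old) / [ r_old (1 − r_target) ]
n = [0.417 × 0.635] / [0.365 × 0.583]
n = 0.264795 / 0.212795 ≈ 1.2444
1.2444 × 33 = 41.07 → 42 items

42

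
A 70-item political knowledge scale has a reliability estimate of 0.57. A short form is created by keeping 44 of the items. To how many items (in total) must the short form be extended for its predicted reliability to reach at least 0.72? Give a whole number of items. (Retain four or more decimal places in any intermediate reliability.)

136

Short-form reliability: n = 44/70 = 0.6286; r_44 = n·r/(1+(n−1)r) ≈ 0.4545
Then solve for n' with r_old = 0.4545, r_target = 0.72: n' = 0.72(1 − 0.4545)/[0.4545(1 − 0.72)] = 3.0863
Total items = 3.0863 × 44 = 135.80, rounded up to 136.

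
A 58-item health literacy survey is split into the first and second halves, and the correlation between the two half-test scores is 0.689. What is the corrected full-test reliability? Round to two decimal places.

Apply the Spearman-Brown correction with n = 2:
r_full = 2(0.689) / (1 + 0.689)
       = 1.3780 / 1.6890 = 0.8159

0.82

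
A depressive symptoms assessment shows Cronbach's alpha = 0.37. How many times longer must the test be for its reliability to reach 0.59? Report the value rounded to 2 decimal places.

2.45

n = [0.59 × 0.63] / [0.37 × 0.41]
n = 0.3717 / 0.1517 ≈ 2.4502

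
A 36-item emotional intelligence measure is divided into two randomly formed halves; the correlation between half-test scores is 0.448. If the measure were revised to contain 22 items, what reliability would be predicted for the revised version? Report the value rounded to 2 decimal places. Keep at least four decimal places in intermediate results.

0.50

Full-test reliability from the split-half r: r_full = 2(0.448)/(1 + 0.448) = 0.6188
Length factor from 36 to 22 items: n = 22/36 = 0.6111
r_new = n·r_full / (1 + (n − 1)·r_full) = 0.3781 / 0.7593 ≈ 0.4980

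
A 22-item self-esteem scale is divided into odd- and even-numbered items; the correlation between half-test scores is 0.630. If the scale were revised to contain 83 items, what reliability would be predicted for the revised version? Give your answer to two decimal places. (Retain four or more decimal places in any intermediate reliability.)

0.93

Full-test reliability from the split-half r: r_full = 2(0.630)/(1 + 0.630) = 0.7730
Length factor from 22 to 83 items: n = 83/22 = 3.7727
r_new = n·r_full / (1 + (n − 1)·r_full) = 2.9163 / 3.1433 ≈ 0.9278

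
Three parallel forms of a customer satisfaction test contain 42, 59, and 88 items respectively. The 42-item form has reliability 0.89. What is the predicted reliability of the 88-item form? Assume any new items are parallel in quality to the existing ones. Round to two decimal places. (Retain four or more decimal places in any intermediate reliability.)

The 59-item form is not needed; work directly from the 42-item form with n = 88/42 = 2.0952.
r_{88} = n·r / (1 + (n − 1)·r) = 1.8647 / 1.9747 ≈ 0.9443

0.94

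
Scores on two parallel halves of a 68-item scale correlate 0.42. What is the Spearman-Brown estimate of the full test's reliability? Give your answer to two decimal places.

0.59

r_full = 2r_hh / (1 + r_hh) = 2 × 0.42 / (1 + 0.42)
r_full = 0.8400 / 1.4200 ≈ 0.5915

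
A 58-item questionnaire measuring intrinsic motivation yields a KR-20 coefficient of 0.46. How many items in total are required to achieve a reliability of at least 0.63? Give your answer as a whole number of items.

116

Invert Spearman-Brown to solve for n:
n = r_target (1 − r_old) / [ r_old (1 − r_target) ]
n = 0.63(1 − 0.46) / [0.46(1 − 0.63)]
n = 0.3402 / 0.1702 ≈ 1.9988
1.9988 × 58 = 115.93 → 116 items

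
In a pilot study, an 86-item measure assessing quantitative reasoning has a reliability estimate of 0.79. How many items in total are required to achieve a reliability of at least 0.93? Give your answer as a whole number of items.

304

Rearranging the Spearman-Brown formula for n,
n = r*(1 − r) / [ r (1 − r*) ]
n = [0.93 × 0.21] / [0.79 × 0.07]
  = 0.1953 / 0.0553 = 3.5316
So the test needs 3.5316 × 86 ≈ 303.72 items; rounding up, 304.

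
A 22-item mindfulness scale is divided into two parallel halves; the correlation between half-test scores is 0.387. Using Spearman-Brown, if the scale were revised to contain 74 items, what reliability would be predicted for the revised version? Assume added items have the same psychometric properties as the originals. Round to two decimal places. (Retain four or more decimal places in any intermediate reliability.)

First correct the split-half correlation to full-test reliability: r_full = 2 × 0.387 / (1 + 0.387) ≈ 0.5580
Then adjust to 74 items: n = 74/22 = 3.3636
r_new = n·r_full / (1 + (n − 1)·r_full) = 1.8769 / 2.3189 ≈ 0.8094

0.81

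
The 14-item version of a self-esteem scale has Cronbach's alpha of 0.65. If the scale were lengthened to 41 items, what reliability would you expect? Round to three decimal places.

Length ratio n = 41/14 = 2.9286
Apply the Spearman-Brown prophecy formula, r' = nr / [1 + (n − 1)r]:
r_new = (2.9286 × 0.65) / (1 + (2.9286 − 1) × 0.65)
r_new = 1.9036 / 2.2536 ≈ 0.8447

0.845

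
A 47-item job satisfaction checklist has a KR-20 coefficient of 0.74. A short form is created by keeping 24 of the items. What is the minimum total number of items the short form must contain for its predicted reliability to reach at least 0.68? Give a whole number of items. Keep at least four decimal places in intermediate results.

36

Short-form reliability: n = 24/47 = 0.5106; r_24 = n·r/(1+(n−1)r) ≈ 0.5924
Length factor from the short form to reach 0.68: n' = 0.68(1 − 0.5924) / [0.5924(1 − 0.68)] ≈ 1.4621
Items = 1.4621 × 24 ≈ 35.09 → 36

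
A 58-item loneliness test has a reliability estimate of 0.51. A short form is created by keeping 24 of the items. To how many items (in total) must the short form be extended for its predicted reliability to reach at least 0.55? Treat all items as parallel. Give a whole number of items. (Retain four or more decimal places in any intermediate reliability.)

Short-form reliability: n = 24/58 = 0.4138; r_24 = n·r/(1+(n−1)r) ≈ 0.3010
Length factor from the short form to reach 0.55: n' = 0.55(1 − 0.3010) / [0.3010(1 − 0.55)] ≈ 2.8383
Total items = 2.8383 × 24 = 68.12, rounded up to 69.

69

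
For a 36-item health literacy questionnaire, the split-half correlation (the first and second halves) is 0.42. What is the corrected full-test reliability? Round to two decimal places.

The full test is twice the length of either half (n = 2).
r_full = 2r_hh / (1 + r_hh) = 2 × 0.42 / (1 + 0.42)
       = 0.8400 / 1.4200 = 0.5915

0.59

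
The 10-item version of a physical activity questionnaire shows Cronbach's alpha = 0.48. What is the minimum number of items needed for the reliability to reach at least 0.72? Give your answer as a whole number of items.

28

Invert Spearman-Brown to solve for n:
n = r_target (1 − r_old) / [ r_old (1 − r_target) ]
n = [0.72 × 0.52] / [0.48 × 0.28]
n = 0.3744 / 0.1344 ≈ 2.7857
So the test needs 2.7857 × 10 ≈ 27.86 items; rounding up, 28.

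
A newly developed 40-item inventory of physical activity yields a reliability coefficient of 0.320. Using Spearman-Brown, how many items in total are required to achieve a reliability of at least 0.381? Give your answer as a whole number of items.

n = 0.381(1 − 0.320) / [0.320(1 − 0.381)]
  = 0.259080 / 0.198080 = 1.3080
Items needed = n × 40 = 1.3080 × 40 ≈ 52.32 → round up to 53

53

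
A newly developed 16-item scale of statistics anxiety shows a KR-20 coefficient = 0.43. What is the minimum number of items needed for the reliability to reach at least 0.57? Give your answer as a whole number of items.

29

n = 0.57(1 − 0.43) / [0.43(1 − 0.57)]
n = 0.3249 / 0.1849 ≈ 1.7572
So the test needs 1.7572 × 16 ≈ 28.12 items; rounding up, 29.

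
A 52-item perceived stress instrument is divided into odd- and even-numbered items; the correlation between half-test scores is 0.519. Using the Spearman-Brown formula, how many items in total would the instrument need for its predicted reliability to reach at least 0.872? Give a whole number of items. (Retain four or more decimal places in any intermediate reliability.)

165

r_full = 2(0.519)/(1 + 0.519) = 0.6833
Solve Spearman-Brown for n: n = 0.872(1 − 0.6833) / [0.6833(1 − 0.872)] = 3.1575
Items = 3.1575 × 52 ≈ 164.19 → 165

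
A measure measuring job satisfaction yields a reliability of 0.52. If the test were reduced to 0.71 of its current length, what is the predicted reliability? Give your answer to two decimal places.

0.43

r_new = 0.71·0.52 / [1 + (0.71 − 1)·0.52]
     = 0.3692 / 0.8492 = 0.4348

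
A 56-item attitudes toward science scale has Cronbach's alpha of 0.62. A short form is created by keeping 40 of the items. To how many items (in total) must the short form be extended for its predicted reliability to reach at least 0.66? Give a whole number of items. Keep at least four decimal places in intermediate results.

First, r for the 40-item form: n = 40/56 = 0.7143, so r_40 = 0.7143·0.62/(1 + (0.7143 − 1)·0.62) = 0.5382
Then solve for n' with r_old = 0.5382, r_target = 0.66: n' = 0.66(1 − 0.5382)/[0.5382(1 − 0.66)] = 1.6656
Items = 1.6656 × 40 ≈ 66.62 → 67

67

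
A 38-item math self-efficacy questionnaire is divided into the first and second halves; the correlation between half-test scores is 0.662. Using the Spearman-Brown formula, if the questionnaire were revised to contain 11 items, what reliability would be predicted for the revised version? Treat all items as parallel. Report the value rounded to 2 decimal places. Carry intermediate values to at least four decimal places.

First correct the split-half correlation to full-test reliability: r_full = 2 × 0.662 / (1 + 0.662) ≈ 0.7966
Then adjust to 11 items: n = 11/38 = 0.2895
r_new = n·r_full / (1 + (n − 1)·r_full) = 0.2306 / 0.4340 ≈ 0.5313

0.53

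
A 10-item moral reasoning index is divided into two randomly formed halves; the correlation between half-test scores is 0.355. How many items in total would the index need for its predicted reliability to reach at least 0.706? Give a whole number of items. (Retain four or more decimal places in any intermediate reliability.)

r_full = 2(0.355)/(1 + 0.355) = 0.5240
Solve Spearman-Brown for n: n = 0.706(1 − 0.5240) / [0.5240(1 − 0.706)] = 2.1814
Required items = 2.1814 × 10 = 21.81, so 22 items.

22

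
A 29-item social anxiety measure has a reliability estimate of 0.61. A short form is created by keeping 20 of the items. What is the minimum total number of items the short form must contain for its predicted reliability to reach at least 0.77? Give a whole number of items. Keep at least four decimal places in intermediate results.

63

Short-form reliability: n = 20/29 = 0.6897; r_20 = n·r/(1+(n−1)r) ≈ 0.5189
Then solve for n' with r_old = 0.5189, r_target = 0.77: n' = 0.77(1 − 0.5189)/[0.5189(1 − 0.77)] = 3.1039
Total items = 3.1039 × 20 = 62.08, rounded up to 63.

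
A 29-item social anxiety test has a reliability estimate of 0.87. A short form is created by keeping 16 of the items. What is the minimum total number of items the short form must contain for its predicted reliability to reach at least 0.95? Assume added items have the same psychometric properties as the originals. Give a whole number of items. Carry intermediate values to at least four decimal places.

83

Short-form reliability: n = 16/29 = 0.5517; r_16 = n·r/(1+(n−1)r) ≈ 0.7869
Then solve for n' with r_old = 0.7869, r_target = 0.95: n' = 0.95(1 − 0.7869)/[0.7869(1 − 0.95)] = 5.1454
Total items = 5.1454 × 16 = 82.33, rounded up to 83.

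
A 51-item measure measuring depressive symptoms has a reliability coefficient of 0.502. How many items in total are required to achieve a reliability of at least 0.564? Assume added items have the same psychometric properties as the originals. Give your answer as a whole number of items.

66

Rearranging the Spearman-Brown formula for n,
n = r_target (1 − r_old) / [ r_old (1 − r_target) ]
n = 0.564 × (1 − 0.502) / [ 0.502 × (1 − 0.564) ]
n = 0.280872 / 0.218872 ≈ 1.2833
So the test needs 1.2833 × 51 ≈ 65.45 items; rounding up, 66.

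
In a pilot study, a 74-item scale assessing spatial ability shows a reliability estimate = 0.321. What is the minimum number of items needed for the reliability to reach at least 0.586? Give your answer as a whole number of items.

Spearman-Brown solved for the length factor n:
n = r_target (1 − r_old) / [ r_old (1 − r_target) ]
n = [0.586 × 0.679] / [0.321 × 0.414]
  = 0.397894 / 0.132894 = 2.9941
Items needed = n × 74 = 2.9941 × 74 ≈ 221.56 → round up to 222

222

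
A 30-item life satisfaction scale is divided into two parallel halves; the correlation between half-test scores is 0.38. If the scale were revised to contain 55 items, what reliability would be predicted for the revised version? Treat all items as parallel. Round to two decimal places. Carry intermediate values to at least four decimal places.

Spearman-Brown correction (n = 2): r_full = 2·0.38/(1 + 0.38) = 0.5507
Length factor from 30 to 55 items: n = 55/30 = 1.8333
r_new = n·r_full / (1 + (n − 1)·r_full) = 1.0096 / 1.4589 ≈ 0.6920

0.69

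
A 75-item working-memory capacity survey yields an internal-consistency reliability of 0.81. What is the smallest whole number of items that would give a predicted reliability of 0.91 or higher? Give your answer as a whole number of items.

178

n = 0.91 × (1 − 0.81) / [ 0.81 × (1 − 0.91) ]
  = 0.1729 / 0.0729 = 2.3717
So the test needs 2.3717 × 75 ≈ 177.88 items; rounding up, 178.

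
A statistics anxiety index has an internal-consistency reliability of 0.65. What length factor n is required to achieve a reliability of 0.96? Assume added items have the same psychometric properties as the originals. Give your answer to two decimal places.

Invert Spearman-Brown to solve for n:
n = r*(1 − r) / [ r (1 − r*) ]
n = 0.96 × (1 − 0.65) / [ 0.65 × (1 − 0.96) ]
  = 0.3360 / 0.0260 = 12.9231

12.92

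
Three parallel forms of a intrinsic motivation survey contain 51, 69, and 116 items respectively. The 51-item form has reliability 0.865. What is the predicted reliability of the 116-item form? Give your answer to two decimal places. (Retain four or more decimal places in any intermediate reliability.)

The 69-item form is not needed; work directly from the 51-item form with n = 116/51 = 2.2745.
r_{116} = n·r / (1 + (n − 1)·r) = 1.9674 / 2.1024 ≈ 0.9358

0.94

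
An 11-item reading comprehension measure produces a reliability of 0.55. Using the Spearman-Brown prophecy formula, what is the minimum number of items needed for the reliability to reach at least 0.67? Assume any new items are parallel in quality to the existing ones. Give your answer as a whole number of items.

Invert Spearman-Brown to solve for n:
n = r_target (1 − r_old) / [ r_old (1 − r_target) ]
n = 0.67 × (1 − 0.55) / [ 0.55 × (1 − 0.67) ]
n = 0.3015 / 0.1815 ≈ 1.6612
Items needed = n × 11 = 1.6612 × 11 ≈ 18.27 → round up to 19

19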